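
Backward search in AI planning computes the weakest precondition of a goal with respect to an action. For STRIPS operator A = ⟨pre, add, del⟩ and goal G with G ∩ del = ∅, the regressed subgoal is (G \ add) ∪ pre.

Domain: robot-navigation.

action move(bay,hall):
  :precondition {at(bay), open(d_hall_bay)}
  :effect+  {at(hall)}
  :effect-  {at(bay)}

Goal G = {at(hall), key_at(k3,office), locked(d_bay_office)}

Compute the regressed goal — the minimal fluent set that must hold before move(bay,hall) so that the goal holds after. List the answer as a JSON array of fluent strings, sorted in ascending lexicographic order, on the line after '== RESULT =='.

Regress:
  G ∩ del = {}  (empty — regression defined)
  G \ add = {at(hall), key_at(k3,office), locked(d_bay_office)} \ {at(hall)} = {key_at(k3,office), locked(d_bay_office)}
  ∪ pre   = {key_at(k3,office), locked(d_bay_office)} ∪ {at(bay), open(d_hall_bay)}
          = {at(bay), key_at(k3,office), locked(d_bay_office), open(d_hall_bay)}

== RESULT ==
["at(bay)", "key_at(k3,office)", "locked(d_bay_office)", "open(d_hall_bay)"]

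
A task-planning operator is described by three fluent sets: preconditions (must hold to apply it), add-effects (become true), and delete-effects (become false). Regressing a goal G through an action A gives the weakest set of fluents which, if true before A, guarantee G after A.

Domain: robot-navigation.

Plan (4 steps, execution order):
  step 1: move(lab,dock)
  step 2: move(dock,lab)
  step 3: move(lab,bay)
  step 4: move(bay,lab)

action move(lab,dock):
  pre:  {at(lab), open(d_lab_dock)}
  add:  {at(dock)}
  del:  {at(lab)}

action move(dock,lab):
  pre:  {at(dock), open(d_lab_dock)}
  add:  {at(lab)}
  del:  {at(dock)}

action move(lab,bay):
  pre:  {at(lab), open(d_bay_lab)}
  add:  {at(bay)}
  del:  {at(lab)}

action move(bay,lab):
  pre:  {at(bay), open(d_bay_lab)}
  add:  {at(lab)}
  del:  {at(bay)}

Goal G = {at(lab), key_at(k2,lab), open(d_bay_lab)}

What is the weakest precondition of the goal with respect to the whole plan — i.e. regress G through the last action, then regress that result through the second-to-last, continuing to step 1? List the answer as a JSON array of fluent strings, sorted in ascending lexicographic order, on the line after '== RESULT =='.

Regress step by step:
  through step 4 (move(bay,lab)): drop {at(lab)}, keep {key_at(k2,lab), open(d_bay_lab)}, require {at(bay), open(d_bay_lab)}
    → {at(bay), key_at(k2,lab), open(d_bay_lab)}
  through step 3 (move(lab,bay)): drop {at(bay)}, keep {key_at(k2,lab), open(d_bay_lab)}, require {at(lab), open(d_bay_lab)}
    → {at(lab), key_at(k2,lab), open(d_bay_lab)}
  through step 2 (move(dock,lab)): drop {at(lab)}, keep {key_at(k2,lab), open(d_bay_lab)}, require {at(dock), open(d_lab_dock)}
    → {at(dock), key_at(k2,lab), open(d_bay_lab), open(d_lab_dock)}
  through step 1 (move(lab,dock)): drop {at(dock)}, keep {key_at(k2,lab), open(d_bay_lab), open(d_lab_dock)}, require {at(lab), open(d_lab_dock)}
    → {at(lab), key_at(k2,lab), open(d_bay_lab), open(d_lab_dock)}

== RESULT ==
["at(lab)", "key_at(k2,lab)", "open(d_bay_lab)", "open(d_lab_dock)"]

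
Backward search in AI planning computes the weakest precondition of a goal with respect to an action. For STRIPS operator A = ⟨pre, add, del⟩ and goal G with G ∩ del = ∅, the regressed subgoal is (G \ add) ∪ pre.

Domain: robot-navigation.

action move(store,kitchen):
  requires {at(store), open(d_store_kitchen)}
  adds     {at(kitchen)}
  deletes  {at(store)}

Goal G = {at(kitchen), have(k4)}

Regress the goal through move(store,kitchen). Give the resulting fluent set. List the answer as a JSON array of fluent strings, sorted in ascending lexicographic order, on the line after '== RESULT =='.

Regress:
  G ∩ del = {}  (empty — regression defined)
  G \ add = {at(kitchen), have(k4)} \ {at(kitchen)} = {have(k4)}
  ∪ pre   = {have(k4)} ∪ {at(store), open(d_store_kitchen)}
          = {at(store), have(k4), open(d_store_kitchen)}

== RESULT ==
["at(store)", "have(k4)", "open(d_store_kitchen)"]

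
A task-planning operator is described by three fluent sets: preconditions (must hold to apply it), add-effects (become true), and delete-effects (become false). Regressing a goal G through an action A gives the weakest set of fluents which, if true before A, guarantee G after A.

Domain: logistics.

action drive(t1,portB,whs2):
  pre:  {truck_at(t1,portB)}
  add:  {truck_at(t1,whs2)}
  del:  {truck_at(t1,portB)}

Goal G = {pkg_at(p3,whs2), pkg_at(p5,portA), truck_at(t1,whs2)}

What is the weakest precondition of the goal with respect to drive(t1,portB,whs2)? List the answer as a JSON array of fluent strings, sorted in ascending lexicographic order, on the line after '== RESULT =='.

Compute (G \ add) ∪ pre:
  G ∩ del = {}  (empty — regression defined)
  G \ add = {pkg_at(p3,whs2), pkg_at(p5,portA), truck_at(t1,whs2)} \ {truck_at(t1,whs2)} = {pkg_at(p3,whs2), pkg_at(p5,portA)}
  ∪ pre   = {pkg_at(p3,whs2), pkg_at(p5,portA)} ∪ {truck_at(t1,portB)}
          = {pkg_at(p3,whs2), pkg_at(p5,portA), truck_at(t1,portB)}

== RESULT ==
["pkg_at(p3,whs2)", "pkg_at(p5,portA)", "truck_at(t1,portB)"]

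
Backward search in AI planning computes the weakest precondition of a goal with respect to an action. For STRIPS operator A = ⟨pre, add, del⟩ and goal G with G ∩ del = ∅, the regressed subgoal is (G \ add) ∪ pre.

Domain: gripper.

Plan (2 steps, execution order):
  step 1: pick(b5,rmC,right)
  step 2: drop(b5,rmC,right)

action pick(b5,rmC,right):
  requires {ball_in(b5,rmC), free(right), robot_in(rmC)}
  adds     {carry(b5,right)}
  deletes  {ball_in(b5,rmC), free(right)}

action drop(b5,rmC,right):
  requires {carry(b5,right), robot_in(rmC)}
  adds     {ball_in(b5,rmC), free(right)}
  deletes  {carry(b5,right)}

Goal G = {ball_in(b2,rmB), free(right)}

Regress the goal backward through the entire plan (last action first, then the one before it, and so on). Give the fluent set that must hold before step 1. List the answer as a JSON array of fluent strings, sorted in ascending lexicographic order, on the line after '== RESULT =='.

Work backward from the goal:
  through step 2 (drop(b5,rmC,right)): drop {free(right)}, keep {ball_in(b2,rmB)}, require {carry(b5,right), robot_in(rmC)}
    → {ball_in(b2,rmB), carry(b5,right), robot_in(rmC)}
  through step 1 (pick(b5,rmC,right)): drop {carry(b5,right)}, keep {ball_in(b2,rmB), robot_in(rmC)}, require {ball_in(b5,rmC), free(right), robot_in(rmC)}
    → {ball_in(b2,rmB), ball_in(b5,rmC), free(right), robot_in(rmC)}

== RESULT ==
["ball_in(b2,rmB)", "ball_in(b5,rmC)", "free(right)", "robot_in(rmC)"]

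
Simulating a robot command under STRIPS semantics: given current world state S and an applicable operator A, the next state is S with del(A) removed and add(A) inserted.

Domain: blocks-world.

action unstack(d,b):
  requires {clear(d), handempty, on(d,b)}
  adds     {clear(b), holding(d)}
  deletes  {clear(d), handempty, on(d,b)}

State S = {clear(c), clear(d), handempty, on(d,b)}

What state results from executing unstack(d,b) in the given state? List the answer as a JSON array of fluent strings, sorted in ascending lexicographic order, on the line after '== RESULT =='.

Progress:
  pre ⊆ S: {clear(d), handempty, on(d,b)} ⊆ S  — applicable
  S \ del = {clear(c)}
  ∪ add   = {clear(b), clear(c), holding(d)}

== RESULT ==
["clear(b)", "clear(c)", "holding(d)"]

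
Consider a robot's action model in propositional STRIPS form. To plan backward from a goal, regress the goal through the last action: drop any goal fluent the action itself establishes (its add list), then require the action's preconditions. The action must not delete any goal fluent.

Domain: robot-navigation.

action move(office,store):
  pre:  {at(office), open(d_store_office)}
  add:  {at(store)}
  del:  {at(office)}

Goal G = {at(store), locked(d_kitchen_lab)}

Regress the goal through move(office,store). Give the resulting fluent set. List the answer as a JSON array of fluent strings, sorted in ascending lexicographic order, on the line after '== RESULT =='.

Compute (G \ add) ∪ pre:
  G ∩ del = {}  (empty — regression defined)
  G \ add = {at(store), locked(d_kitchen_lab)} \ {at(store)} = {locked(d_kitchen_lab)}
  ∪ pre   = {locked(d_kitchen_lab)} ∪ {at(office), open(d_store_office)}
          = {at(office), locked(d_kitchen_lab), open(d_store_office)}

== RESULT ==
["at(office)", "locked(d_kitchen_lab)", "open(d_store_office)"]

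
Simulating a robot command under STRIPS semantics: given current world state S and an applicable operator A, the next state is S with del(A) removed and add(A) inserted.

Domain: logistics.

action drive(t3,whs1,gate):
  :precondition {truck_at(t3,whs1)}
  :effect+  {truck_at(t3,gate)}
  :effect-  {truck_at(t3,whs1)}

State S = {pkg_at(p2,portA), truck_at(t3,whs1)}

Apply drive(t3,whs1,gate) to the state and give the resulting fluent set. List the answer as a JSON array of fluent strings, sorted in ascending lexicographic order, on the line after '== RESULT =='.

Progress:
  pre ⊆ S: {truck_at(t3,whs1)} ⊆ S  — applicable
  S \ del = {pkg_at(p2,portA)}
  ∪ add   = {pkg_at(p2,portA), truck_at(t3,gate)}

== RESULT ==
["pkg_at(p2,portA)", "truck_at(t3,gate)"]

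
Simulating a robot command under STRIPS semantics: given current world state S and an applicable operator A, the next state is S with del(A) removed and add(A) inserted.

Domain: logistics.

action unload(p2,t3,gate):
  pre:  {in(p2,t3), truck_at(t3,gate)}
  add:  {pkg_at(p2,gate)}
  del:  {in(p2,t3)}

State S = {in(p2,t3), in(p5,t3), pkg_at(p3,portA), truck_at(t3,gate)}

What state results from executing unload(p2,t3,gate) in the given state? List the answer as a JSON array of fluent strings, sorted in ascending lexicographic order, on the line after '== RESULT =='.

Compute (S \ del) ∪ add:
  pre ⊆ S: {in(p2,t3), truck_at(t3,gate)} ⊆ S  — applicable
  S \ del = {in(p5,t3), pkg_at(p3,portA), truck_at(t3,gate)}
  ∪ add   = {in(p5,t3), pkg_at(p2,gate), pkg_at(p3,portA), truck_at(t3,gate)}

== RESULT ==
["in(p5,t3)", "pkg_at(p2,gate)", "pkg_at(p3,portA)", "truck_at(t3,gate)"]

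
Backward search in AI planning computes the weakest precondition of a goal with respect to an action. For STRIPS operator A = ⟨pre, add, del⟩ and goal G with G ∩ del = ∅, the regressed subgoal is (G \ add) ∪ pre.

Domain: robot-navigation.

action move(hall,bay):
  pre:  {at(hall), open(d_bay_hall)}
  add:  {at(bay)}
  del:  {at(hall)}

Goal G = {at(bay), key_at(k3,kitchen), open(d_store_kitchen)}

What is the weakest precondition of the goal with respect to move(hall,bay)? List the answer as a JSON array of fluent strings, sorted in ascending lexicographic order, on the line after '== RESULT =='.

Regress:
  G ∩ del = {}  (empty — regression defined)
  G \ add = {at(bay), key_at(k3,kitchen), open(d_store_kitchen)} \ {at(bay)} = {key_at(k3,kitchen), open(d_store_kitchen)}
  ∪ pre   = {key_at(k3,kitchen), open(d_store_kitchen)} ∪ {at(hall), open(d_bay_hall)}
          = {at(hall), key_at(k3,kitchen), open(d_bay_hall), open(d_store_kitchen)}

== RESULT ==
["at(hall)", "key_at(k3,kitchen)", "open(d_bay_hall)", "open(d_store_kitchen)"]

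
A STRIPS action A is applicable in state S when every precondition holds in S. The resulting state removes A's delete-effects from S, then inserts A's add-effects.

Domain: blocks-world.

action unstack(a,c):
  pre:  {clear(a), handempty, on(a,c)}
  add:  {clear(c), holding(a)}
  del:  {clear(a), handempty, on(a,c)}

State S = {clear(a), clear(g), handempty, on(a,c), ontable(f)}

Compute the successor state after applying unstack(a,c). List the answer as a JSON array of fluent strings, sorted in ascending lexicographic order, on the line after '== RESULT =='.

Compute (S \ del) ∪ add:
  pre ⊆ S: {clear(a), handempty, on(a,c)} ⊆ S  — applicable
  S \ del = {clear(g), ontable(f)}
  ∪ add   = {clear(c), clear(g), holding(a), ontable(f)}

== RESULT ==
["clear(c)", "clear(g)", "holding(a)", "ontable(f)"]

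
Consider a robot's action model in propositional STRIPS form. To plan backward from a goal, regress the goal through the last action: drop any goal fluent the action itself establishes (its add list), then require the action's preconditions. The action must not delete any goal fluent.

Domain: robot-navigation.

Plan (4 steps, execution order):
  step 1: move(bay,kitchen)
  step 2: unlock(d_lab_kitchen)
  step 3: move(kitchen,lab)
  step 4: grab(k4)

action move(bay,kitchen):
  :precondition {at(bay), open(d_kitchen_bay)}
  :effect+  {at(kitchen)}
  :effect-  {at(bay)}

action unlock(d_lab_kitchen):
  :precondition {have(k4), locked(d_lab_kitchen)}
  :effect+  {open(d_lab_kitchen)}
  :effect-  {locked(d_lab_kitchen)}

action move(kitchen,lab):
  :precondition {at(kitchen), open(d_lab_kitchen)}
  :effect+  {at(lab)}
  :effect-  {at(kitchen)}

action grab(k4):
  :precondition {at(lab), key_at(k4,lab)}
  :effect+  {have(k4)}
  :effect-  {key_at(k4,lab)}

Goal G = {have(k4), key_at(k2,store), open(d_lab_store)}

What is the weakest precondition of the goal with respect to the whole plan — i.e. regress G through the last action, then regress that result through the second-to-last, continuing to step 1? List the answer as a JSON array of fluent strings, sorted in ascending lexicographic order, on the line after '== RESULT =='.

Regress step by step:
  through step 4 (grab(k4)): drop {have(k4)}, keep {key_at(k2,store), open(d_lab_store)}, require {at(lab), key_at(k4,lab)}
    → {at(lab), key_at(k2,store), key_at(k4,lab), open(d_lab_store)}
  through step 3 (move(kitchen,lab)): drop {at(lab)}, keep {key_at(k2,store), key_at(k4,lab), open(d_lab_store)}, require {at(kitchen), open(d_lab_kitchen)}
    → {at(kitchen), key_at(k2,store), key_at(k4,lab), open(d_lab_kitchen), open(d_lab_store)}
  through step 2 (unlock(d_lab_kitchen)): drop {open(d_lab_kitchen)}, keep {at(kitchen), key_at(k2,store), key_at(k4,lab), open(d_lab_store)}, require {have(k4), locked(d_lab_kitchen)}
    → {at(kitchen), have(k4), key_at(k2,store), key_at(k4,lab), locked(d_lab_kitchen), open(d_lab_store)}
  through step 1 (move(bay,kitchen)): drop {at(kitchen)}, keep {have(k4), key_at(k2,store), key_at(k4,lab), locked(d_lab_kitchen), open(d_lab_store)}, require {at(bay), open(d_kitchen_bay)}
    → {at(bay), have(k4), key_at(k2,store), key_at(k4,lab), locked(d_lab_kitchen), open(d_kitchen_bay), open(d_lab_store)}

== RESULT ==
["at(bay)", "have(k4)", "key_at(k2,store)", "key_at(k4,lab)", "locked(d_lab_kitchen)", "open(d_kitchen_bay)", "open(d_lab_store)"]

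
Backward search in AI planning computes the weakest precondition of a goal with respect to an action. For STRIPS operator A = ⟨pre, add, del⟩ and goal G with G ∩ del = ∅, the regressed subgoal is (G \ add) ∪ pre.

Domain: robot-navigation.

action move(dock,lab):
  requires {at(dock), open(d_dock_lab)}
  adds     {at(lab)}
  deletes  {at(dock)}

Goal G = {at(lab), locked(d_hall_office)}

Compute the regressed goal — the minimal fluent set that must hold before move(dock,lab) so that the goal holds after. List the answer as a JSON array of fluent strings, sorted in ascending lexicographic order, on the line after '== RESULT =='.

Compute (G \ add) ∪ pre:
  G ∩ del = {}  (empty — regression defined)
  G \ add = {at(lab), locked(d_hall_office)} \ {at(lab)} = {locked(d_hall_office)}
  ∪ pre   = {locked(d_hall_office)} ∪ {at(dock), open(d_dock_lab)}
          = {at(dock), locked(d_hall_office), open(d_dock_lab)}

== RESULT ==
["at(dock)", "locked(d_hall_office)", "open(d_dock_lab)"]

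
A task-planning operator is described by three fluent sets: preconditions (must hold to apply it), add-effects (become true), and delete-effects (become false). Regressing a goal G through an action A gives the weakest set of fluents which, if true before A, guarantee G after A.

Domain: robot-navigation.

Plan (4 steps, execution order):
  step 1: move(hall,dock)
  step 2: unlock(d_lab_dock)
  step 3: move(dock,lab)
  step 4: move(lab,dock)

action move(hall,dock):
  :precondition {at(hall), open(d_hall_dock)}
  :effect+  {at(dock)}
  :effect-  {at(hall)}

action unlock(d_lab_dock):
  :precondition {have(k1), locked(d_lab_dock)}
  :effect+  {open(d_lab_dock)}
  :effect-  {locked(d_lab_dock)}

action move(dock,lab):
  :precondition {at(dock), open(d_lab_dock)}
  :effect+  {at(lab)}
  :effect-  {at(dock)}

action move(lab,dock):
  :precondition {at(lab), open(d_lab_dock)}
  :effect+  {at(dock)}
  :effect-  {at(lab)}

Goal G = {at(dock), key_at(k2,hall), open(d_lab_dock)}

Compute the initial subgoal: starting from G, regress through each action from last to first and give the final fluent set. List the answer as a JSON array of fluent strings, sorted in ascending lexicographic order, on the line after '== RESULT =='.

Regress step by step:
  through step 4 (move(lab,dock)): drop {at(dock)}, keep {key_at(k2,hall), open(d_lab_dock)}, require {at(lab), open(d_lab_dock)}
    → {at(lab), key_at(k2,hall), open(d_lab_dock)}
  through step 3 (move(dock,lab)): drop {at(lab)}, keep {key_at(k2,hall), open(d_lab_dock)}, require {at(dock), open(d_lab_dock)}
    → {at(dock), key_at(k2,hall), open(d_lab_dock)}
  through step 2 (unlock(d_lab_dock)): drop {open(d_lab_dock)}, keep {at(dock), key_at(k2,hall)}, require {have(k1), locked(d_lab_dock)}
    → {at(dock), have(k1), key_at(k2,hall), locked(d_lab_dock)}
  through step 1 (move(hall,dock)): drop {at(dock)}, keep {have(k1), key_at(k2,hall), locked(d_lab_dock)}, require {at(hall), open(d_hall_dock)}
    → {at(hall), have(k1), key_at(k2,hall), locked(d_lab_dock), open(d_hall_dock)}

== RESULT ==
["at(hall)", "have(k1)", "key_at(k2,hall)", "locked(d_lab_dock)", "open(d_hall_dock)"]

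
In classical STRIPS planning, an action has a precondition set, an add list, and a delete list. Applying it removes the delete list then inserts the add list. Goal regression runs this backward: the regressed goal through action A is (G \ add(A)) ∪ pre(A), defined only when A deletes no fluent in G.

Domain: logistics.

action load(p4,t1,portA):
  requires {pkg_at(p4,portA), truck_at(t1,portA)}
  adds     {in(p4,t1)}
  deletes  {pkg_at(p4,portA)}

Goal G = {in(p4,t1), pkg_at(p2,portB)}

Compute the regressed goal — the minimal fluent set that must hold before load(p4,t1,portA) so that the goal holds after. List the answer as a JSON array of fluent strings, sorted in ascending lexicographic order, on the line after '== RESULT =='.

Regress:
  G ∩ del = {}  (empty — regression defined)
  G \ add = {in(p4,t1), pkg_at(p2,portB)} \ {in(p4,t1)} = {pkg_at(p2,portB)}
  ∪ pre   = {pkg_at(p2,portB)} ∪ {pkg_at(p4,portA), truck_at(t1,portA)}
          = {pkg_at(p2,portB), pkg_at(p4,portA), truck_at(t1,portA)}

== RESULT ==
["pkg_at(p2,portB)", "pkg_at(p4,portA)", "truck_at(t1,portA)"]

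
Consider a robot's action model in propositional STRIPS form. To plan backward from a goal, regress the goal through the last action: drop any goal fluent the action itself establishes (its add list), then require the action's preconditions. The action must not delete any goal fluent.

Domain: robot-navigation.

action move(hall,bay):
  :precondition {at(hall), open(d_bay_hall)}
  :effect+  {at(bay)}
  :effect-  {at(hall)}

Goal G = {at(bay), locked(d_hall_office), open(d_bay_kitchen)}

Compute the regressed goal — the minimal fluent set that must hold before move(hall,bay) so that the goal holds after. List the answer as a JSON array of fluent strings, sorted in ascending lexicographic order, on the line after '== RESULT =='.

Regress:
  G ∩ del = {}  (empty — regression defined)
  G \ add = {at(bay), locked(d_hall_office), open(d_bay_kitchen)} \ {at(bay)} = {locked(d_hall_office), open(d_bay_kitchen)}
  ∪ pre   = {locked(d_hall_office), open(d_bay_kitchen)} ∪ {at(hall), open(d_bay_hall)}
          = {at(hall), locked(d_hall_office), open(d_bay_hall), open(d_bay_kitchen)}

== RESULT ==
["at(hall)", "locked(d_hall_office)", "open(d_bay_hall)", "open(d_bay_kitchen)"]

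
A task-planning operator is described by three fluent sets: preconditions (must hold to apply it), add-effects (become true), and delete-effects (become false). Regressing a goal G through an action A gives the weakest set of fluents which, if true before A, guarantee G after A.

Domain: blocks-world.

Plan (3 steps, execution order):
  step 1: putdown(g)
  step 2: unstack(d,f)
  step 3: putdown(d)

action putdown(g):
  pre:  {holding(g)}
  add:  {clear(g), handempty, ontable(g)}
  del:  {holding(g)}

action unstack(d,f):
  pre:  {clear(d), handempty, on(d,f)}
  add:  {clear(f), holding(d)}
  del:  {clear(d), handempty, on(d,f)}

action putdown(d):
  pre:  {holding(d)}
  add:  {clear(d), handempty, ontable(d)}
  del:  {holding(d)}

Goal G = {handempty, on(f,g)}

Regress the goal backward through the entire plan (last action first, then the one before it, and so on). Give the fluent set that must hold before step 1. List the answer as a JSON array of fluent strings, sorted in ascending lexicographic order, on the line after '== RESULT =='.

Regress step by step:
  through step 3 (putdown(d)): drop {handempty}, keep {on(f,g)}, require {holding(d)}
    → {holding(d), on(f,g)}
  through step 2 (unstack(d,f)): drop {holding(d)}, keep {on(f,g)}, require {clear(d), handempty, on(d,f)}
    → {clear(d), handempty, on(d,f), on(f,g)}
  through step 1 (putdown(g)): drop {handempty}, keep {clear(d), on(d,f), on(f,g)}, require {holding(g)}
    → {clear(d), holding(g), on(d,f), on(f,g)}

== RESULT ==
["clear(d)", "holding(g)", "on(d,f)", "on(f,g)"]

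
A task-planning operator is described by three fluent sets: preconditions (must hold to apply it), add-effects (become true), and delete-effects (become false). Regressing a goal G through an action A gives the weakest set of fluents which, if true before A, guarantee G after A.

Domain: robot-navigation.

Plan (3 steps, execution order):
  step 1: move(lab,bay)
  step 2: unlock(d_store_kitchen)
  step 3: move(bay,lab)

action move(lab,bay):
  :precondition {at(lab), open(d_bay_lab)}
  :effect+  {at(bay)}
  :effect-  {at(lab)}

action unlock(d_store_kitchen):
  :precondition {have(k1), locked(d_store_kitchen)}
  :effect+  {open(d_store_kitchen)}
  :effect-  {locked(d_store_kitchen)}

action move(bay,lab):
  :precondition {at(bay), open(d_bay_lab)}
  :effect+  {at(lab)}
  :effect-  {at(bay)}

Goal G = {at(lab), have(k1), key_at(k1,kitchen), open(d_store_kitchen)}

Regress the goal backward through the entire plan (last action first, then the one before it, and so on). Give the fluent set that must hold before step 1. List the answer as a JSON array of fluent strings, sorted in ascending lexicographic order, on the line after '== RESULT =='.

Work backward from the goal:
  through step 3 (move(bay,lab)): drop {at(lab)}, keep {have(k1), key_at(k1,kitchen), open(d_store_kitchen)}, require {at(bay), open(d_bay_lab)}
    → {at(bay), have(k1), key_at(k1,kitchen), open(d_bay_lab), open(d_store_kitchen)}
  through step 2 (unlock(d_store_kitchen)): drop {open(d_store_kitchen)}, keep {at(bay), have(k1), key_at(k1,kitchen), open(d_bay_lab)}, require {have(k1), locked(d_store_kitchen)}
    → {at(bay), have(k1), key_at(k1,kitchen), locked(d_store_kitchen), open(d_bay_lab)}
  through step 1 (move(lab,bay)): drop {at(bay)}, keep {have(k1), key_at(k1,kitchen), locked(d_store_kitchen), open(d_bay_lab)}, require {at(lab), open(d_bay_lab)}
    → {at(lab), have(k1), key_at(k1,kitchen), locked(d_store_kitchen), open(d_bay_lab)}

== RESULT ==
["at(lab)", "have(k1)", "key_at(k1,kitchen)", "locked(d_store_kitchen)", "open(d_bay_lab)"]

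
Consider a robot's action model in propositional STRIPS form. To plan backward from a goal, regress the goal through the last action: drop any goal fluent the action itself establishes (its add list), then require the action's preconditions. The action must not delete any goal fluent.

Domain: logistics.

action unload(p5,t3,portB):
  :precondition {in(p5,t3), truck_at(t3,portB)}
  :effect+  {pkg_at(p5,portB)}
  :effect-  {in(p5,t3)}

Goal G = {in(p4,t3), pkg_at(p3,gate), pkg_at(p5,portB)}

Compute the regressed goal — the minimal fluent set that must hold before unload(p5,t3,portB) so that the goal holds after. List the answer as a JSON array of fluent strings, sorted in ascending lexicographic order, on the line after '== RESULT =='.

Compute (G \ add) ∪ pre:
  G ∩ del = {}  (empty — regression defined)
  G \ add = {in(p4,t3), pkg_at(p3,gate), pkg_at(p5,portB)} \ {pkg_at(p5,portB)} = {in(p4,t3), pkg_at(p3,gate)}
  ∪ pre   = {in(p4,t3), pkg_at(p3,gate)} ∪ {in(p5,t3), truck_at(t3,portB)}
          = {in(p4,t3), in(p5,t3), pkg_at(p3,gate), truck_at(t3,portB)}

== RESULT ==
["in(p4,t3)", "in(p5,t3)", "pkg_at(p3,gate)", "truck_at(t3,portB)"]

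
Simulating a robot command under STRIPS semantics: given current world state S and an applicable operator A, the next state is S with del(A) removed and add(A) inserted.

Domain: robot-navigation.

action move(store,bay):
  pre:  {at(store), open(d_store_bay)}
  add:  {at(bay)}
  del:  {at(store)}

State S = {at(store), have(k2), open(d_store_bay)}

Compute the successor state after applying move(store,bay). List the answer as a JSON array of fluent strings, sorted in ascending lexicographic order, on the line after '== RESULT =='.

Progress:
  pre ⊆ S: {at(store), open(d_store_bay)} ⊆ S  — applicable
  S \ del = {have(k2), open(d_store_bay)}
  ∪ add   = {at(bay), have(k2), open(d_store_bay)}

== RESULT ==
["at(bay)", "have(k2)", "open(d_store_bay)"]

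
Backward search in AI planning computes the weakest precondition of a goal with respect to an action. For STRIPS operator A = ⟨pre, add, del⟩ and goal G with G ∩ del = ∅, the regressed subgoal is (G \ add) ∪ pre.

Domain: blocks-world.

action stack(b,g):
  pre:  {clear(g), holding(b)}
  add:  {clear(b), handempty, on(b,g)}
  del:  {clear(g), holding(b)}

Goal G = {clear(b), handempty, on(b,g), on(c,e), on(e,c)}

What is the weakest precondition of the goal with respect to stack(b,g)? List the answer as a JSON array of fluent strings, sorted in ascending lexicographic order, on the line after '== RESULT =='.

Compute (G \ add) ∪ pre:
  G ∩ del = {}  (empty — regression defined)
  G \ add = {clear(b), handempty, on(b,g), on(c,e), on(e,c)} \ {clear(b), handempty, on(b,g)} = {on(c,e), on(e,c)}
  ∪ pre   = {on(c,e), on(e,c)} ∪ {clear(g), holding(b)}
          = {clear(g), holding(b), on(c,e), on(e,c)}

== RESULT ==
["clear(g)", "holding(b)", "on(c,e)", "on(e,c)"]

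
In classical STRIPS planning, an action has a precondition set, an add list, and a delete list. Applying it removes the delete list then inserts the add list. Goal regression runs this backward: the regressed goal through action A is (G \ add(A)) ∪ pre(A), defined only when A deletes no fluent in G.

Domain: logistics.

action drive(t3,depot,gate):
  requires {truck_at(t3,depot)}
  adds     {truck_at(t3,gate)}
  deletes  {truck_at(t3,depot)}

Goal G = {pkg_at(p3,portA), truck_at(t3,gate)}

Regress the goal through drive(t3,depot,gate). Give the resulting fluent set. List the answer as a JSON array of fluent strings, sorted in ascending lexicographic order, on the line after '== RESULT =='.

Compute (G \ add) ∪ pre:
  G ∩ del = {}  (empty — regression defined)
  G \ add = {pkg_at(p3,portA), truck_at(t3,gate)} \ {truck_at(t3,gate)} = {pkg_at(p3,portA)}
  ∪ pre   = {pkg_at(p3,portA)} ∪ {truck_at(t3,depot)}
          = {pkg_at(p3,portA), truck_at(t3,depot)}

== RESULT ==
["pkg_at(p3,portA)", "truck_at(t3,depot)"]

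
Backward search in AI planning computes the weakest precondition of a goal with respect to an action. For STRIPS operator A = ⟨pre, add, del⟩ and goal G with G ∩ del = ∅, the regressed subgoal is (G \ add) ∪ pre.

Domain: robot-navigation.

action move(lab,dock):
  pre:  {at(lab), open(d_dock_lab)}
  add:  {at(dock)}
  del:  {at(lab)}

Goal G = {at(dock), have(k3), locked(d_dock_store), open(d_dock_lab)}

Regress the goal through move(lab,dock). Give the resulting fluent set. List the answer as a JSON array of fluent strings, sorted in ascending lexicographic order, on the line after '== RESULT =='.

Compute (G \ add) ∪ pre:
  G ∩ del = {}  (empty — regression defined)
  G \ add = {at(dock), have(k3), locked(d_dock_store), open(d_dock_lab)} \ {at(dock)} = {have(k3), locked(d_dock_store), open(d_dock_lab)}
  ∪ pre   = {have(k3), locked(d_dock_store), open(d_dock_lab)} ∪ {at(lab), open(d_dock_lab)}
          = {at(lab), have(k3), locked(d_dock_store), open(d_dock_lab)}

== RESULT ==
["at(lab)", "have(k3)", "locked(d_dock_store)", "open(d_dock_lab)"]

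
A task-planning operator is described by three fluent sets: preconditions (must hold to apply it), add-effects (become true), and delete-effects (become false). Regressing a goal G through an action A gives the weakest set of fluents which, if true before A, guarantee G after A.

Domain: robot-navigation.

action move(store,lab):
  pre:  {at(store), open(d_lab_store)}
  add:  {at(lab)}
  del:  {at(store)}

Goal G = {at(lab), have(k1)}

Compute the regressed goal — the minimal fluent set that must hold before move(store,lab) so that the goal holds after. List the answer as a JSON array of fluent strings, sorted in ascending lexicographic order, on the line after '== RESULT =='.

Regress:
  G ∩ del = {}  (empty — regression defined)
  G \ add = {at(lab), have(k1)} \ {at(lab)} = {have(k1)}
  ∪ pre   = {have(k1)} ∪ {at(store), open(d_lab_store)}
          = {at(store), have(k1), open(d_lab_store)}

== RESULT ==
["at(store)", "have(k1)", "open(d_lab_store)"]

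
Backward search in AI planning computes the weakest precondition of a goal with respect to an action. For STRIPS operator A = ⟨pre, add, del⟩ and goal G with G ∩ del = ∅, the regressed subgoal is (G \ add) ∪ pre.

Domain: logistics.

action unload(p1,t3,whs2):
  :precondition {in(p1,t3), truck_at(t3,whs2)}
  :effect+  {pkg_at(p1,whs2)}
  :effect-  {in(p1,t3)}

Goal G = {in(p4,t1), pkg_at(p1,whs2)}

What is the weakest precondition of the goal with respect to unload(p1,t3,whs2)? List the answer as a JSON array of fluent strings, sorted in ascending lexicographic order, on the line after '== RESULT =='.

Regress:
  G ∩ del = {}  (empty — regression defined)
  G \ add = {in(p4,t1), pkg_at(p1,whs2)} \ {pkg_at(p1,whs2)} = {in(p4,t1)}
  ∪ pre   = {in(p4,t1)} ∪ {in(p1,t3), truck_at(t3,whs2)}
          = {in(p1,t3), in(p4,t1), truck_at(t3,whs2)}

== RESULT ==
["in(p1,t3)", "in(p4,t1)", "truck_at(t3,whs2)"]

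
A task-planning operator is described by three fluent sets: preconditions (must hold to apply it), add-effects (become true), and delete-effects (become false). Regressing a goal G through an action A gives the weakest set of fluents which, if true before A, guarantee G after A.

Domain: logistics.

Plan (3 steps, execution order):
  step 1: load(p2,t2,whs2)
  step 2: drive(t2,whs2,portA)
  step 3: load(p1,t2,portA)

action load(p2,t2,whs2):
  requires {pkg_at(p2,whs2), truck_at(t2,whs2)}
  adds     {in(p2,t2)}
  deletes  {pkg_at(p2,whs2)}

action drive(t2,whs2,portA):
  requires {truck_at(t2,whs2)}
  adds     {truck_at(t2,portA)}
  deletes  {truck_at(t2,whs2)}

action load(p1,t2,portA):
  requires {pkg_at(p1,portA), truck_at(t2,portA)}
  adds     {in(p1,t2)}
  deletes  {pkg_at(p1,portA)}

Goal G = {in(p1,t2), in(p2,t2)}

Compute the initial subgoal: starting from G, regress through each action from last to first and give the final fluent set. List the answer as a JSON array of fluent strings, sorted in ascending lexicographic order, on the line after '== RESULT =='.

Work backward from the goal:
  through step 3 (load(p1,t2,portA)): drop {in(p1,t2)}, keep {in(p2,t2)}, require {pkg_at(p1,portA), truck_at(t2,portA)}
    → {in(p2,t2), pkg_at(p1,portA), truck_at(t2,portA)}
  through step 2 (drive(t2,whs2,portA)): drop {truck_at(t2,portA)}, keep {in(p2,t2), pkg_at(p1,portA)}, require {truck_at(t2,whs2)}
    → {in(p2,t2), pkg_at(p1,portA), truck_at(t2,whs2)}
  through step 1 (load(p2,t2,whs2)): drop {in(p2,t2)}, keep {pkg_at(p1,portA), truck_at(t2,whs2)}, require {pkg_at(p2,whs2), truck_at(t2,whs2)}
    → {pkg_at(p1,portA), pkg_at(p2,whs2), truck_at(t2,whs2)}

== RESULT ==
["pkg_at(p1,portA)", "pkg_at(p2,whs2)", "truck_at(t2,whs2)"]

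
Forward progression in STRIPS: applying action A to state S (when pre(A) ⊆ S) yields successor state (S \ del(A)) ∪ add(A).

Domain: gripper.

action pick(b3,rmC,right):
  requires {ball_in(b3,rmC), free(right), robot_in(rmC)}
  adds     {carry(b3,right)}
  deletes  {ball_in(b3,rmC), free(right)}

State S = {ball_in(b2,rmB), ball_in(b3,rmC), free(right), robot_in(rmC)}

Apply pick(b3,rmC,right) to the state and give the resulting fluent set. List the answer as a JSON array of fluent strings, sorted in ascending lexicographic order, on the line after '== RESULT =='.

Compute (S \ del) ∪ add:
  pre ⊆ S: {ball_in(b3,rmC), free(right), robot_in(rmC)} ⊆ S  — applicable
  S \ del = {ball_in(b2,rmB), robot_in(rmC)}
  ∪ add   = {ball_in(b2,rmB), carry(b3,right), robot_in(rmC)}

== RESULT ==
["ball_in(b2,rmB)", "carry(b3,right)", "robot_in(rmC)"]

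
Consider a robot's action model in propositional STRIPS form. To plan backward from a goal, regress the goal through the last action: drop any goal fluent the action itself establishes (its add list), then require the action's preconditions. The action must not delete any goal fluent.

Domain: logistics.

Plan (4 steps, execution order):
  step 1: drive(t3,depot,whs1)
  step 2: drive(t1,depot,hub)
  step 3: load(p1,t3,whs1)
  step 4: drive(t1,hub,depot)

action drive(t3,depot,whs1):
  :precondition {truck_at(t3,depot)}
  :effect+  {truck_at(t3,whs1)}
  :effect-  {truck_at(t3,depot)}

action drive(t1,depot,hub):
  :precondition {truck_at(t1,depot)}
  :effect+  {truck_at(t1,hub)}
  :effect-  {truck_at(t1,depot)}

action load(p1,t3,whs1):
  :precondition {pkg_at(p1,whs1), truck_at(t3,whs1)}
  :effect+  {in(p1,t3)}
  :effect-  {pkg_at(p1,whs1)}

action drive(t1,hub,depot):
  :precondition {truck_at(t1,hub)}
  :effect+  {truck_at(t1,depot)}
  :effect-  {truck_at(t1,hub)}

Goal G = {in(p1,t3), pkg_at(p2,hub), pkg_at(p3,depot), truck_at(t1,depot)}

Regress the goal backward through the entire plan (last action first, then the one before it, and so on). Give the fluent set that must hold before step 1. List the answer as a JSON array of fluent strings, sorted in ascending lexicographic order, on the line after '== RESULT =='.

Regress step by step:
  through step 4 (drive(t1,hub,depot)): drop {truck_at(t1,depot)}, keep {in(p1,t3), pkg_at(p2,hub), pkg_at(p3,depot)}, require {truck_at(t1,hub)}
    → {in(p1,t3), pkg_at(p2,hub), pkg_at(p3,depot), truck_at(t1,hub)}
  through step 3 (load(p1,t3,whs1)): drop {in(p1,t3)}, keep {pkg_at(p2,hub), pkg_at(p3,depot), truck_at(t1,hub)}, require {pkg_at(p1,whs1), truck_at(t3,whs1)}
    → {pkg_at(p1,whs1), pkg_at(p2,hub), pkg_at(p3,depot), truck_at(t1,hub), truck_at(t3,whs1)}
  through step 2 (drive(t1,depot,hub)): drop {truck_at(t1,hub)}, keep {pkg_at(p1,whs1), pkg_at(p2,hub), pkg_at(p3,depot), truck_at(t3,whs1)}, require {truck_at(t1,depot)}
    → {pkg_at(p1,whs1), pkg_at(p2,hub), pkg_at(p3,depot), truck_at(t1,depot), truck_at(t3,whs1)}
  through step 1 (drive(t3,depot,whs1)): drop {truck_at(t3,whs1)}, keep {pkg_at(p1,whs1), pkg_at(p2,hub), pkg_at(p3,depot), truck_at(t1,depot)}, require {truck_at(t3,depot)}
    → {pkg_at(p1,whs1), pkg_at(p2,hub), pkg_at(p3,depot), truck_at(t1,depot), truck_at(t3,depot)}

== RESULT ==
["pkg_at(p1,whs1)", "pkg_at(p2,hub)", "pkg_at(p3,depot)", "truck_at(t1,depot)", "truck_at(t3,depot)"]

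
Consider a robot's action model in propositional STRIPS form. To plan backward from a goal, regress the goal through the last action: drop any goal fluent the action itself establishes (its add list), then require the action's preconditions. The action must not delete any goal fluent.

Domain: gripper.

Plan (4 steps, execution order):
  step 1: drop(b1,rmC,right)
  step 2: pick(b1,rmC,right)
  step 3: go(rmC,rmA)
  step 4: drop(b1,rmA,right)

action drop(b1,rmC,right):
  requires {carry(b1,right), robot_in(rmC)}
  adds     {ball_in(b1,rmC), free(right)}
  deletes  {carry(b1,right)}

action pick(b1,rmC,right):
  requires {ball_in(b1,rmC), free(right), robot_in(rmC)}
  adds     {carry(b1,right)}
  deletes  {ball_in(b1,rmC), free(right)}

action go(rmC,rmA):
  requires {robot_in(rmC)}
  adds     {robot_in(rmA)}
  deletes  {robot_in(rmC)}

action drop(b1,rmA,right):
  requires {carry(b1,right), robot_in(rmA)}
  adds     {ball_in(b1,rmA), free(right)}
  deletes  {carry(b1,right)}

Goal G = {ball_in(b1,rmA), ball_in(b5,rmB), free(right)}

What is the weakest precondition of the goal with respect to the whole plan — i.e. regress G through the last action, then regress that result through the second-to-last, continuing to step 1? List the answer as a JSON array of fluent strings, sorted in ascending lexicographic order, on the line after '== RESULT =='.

Regress step by step:
  through step 4 (drop(b1,rmA,right)): drop {ball_in(b1,rmA), free(right)}, keep {ball_in(b5,rmB)}, require {carry(b1,right), robot_in(rmA)}
    → {ball_in(b5,rmB), carry(b1,right), robot_in(rmA)}
  through step 3 (go(rmC,rmA)): drop {robot_in(rmA)}, keep {ball_in(b5,rmB), carry(b1,right)}, require {robot_in(rmC)}
    → {ball_in(b5,rmB), carry(b1,right), robot_in(rmC)}
  through step 2 (pick(b1,rmC,right)): drop {carry(b1,right)}, keep {ball_in(b5,rmB), robot_in(rmC)}, require {ball_in(b1,rmC), free(right), robot_in(rmC)}
    → {ball_in(b1,rmC), ball_in(b5,rmB), free(right), robot_in(rmC)}
  through step 1 (drop(b1,rmC,right)): drop {ball_in(b1,rmC), free(right)}, keep {ball_in(b5,rmB), robot_in(rmC)}, require {carry(b1,right), robot_in(rmC)}
    → {ball_in(b5,rmB), carry(b1,right), robot_in(rmC)}

== RESULT ==
["ball_in(b5,rmB)", "carry(b1,right)", "robot_in(rmC)"]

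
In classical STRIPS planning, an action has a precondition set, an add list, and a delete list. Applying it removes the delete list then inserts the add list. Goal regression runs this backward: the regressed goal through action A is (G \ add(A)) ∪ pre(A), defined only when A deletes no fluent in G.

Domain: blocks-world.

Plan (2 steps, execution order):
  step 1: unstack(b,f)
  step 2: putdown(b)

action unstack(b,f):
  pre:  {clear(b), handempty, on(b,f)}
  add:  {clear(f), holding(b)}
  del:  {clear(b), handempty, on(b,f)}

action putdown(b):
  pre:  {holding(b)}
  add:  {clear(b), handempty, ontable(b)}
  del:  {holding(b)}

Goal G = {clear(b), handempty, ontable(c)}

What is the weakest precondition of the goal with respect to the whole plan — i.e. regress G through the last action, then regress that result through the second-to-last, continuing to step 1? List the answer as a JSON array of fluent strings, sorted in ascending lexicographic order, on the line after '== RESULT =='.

Work backward from the goal:
  through step 2 (putdown(b)): drop {clear(b), handempty}, keep {ontable(c)}, require {holding(b)}
    → {holding(b), ontable(c)}
  through step 1 (unstack(b,f)): drop {holding(b)}, keep {ontable(c)}, require {clear(b), handempty, on(b,f)}
    → {clear(b), handempty, on(b,f), ontable(c)}

== RESULT ==
["clear(b)", "handempty", "on(b,f)", "ontable(c)"]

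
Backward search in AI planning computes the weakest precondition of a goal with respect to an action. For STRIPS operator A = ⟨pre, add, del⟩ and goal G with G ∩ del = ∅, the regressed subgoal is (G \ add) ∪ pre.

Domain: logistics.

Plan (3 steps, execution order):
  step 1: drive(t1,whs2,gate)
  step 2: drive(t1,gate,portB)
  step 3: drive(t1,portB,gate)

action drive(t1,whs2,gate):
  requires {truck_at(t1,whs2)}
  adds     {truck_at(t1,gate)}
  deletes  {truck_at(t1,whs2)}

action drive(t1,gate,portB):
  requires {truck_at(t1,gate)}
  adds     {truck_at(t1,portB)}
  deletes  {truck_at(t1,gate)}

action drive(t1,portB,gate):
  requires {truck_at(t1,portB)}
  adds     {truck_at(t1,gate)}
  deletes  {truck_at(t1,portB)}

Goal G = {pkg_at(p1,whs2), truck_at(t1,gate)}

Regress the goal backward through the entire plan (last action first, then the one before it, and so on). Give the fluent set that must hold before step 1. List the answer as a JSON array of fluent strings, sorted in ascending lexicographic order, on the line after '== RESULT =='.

Regress step by step:
  through step 3 (drive(t1,portB,gate)): drop {truck_at(t1,gate)}, keep {pkg_at(p1,whs2)}, require {truck_at(t1,portB)}
    → {pkg_at(p1,whs2), truck_at(t1,portB)}
  through step 2 (drive(t1,gate,portB)): drop {truck_at(t1,portB)}, keep {pkg_at(p1,whs2)}, require {truck_at(t1,gate)}
    → {pkg_at(p1,whs2), truck_at(t1,gate)}
  through step 1 (drive(t1,whs2,gate)): drop {truck_at(t1,gate)}, keep {pkg_at(p1,whs2)}, require {truck_at(t1,whs2)}
    → {pkg_at(p1,whs2), truck_at(t1,whs2)}

== RESULT ==
["pkg_at(p1,whs2)", "truck_at(t1,whs2)"]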